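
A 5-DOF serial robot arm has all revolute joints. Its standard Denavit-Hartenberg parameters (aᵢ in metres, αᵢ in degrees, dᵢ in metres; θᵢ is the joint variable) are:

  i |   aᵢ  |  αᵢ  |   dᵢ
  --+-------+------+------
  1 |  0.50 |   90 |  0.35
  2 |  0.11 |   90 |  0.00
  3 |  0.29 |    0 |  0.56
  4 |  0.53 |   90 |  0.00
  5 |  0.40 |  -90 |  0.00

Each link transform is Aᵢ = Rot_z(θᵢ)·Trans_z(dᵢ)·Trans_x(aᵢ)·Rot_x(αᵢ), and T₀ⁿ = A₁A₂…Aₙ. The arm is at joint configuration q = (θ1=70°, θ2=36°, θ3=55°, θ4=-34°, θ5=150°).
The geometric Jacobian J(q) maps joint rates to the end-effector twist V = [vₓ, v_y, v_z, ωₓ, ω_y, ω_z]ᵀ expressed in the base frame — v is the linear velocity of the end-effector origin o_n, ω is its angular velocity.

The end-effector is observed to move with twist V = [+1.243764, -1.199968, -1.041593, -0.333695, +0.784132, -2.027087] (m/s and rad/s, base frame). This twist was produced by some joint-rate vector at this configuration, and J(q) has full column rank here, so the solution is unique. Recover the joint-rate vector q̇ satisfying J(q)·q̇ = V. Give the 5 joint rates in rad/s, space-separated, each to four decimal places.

o_n = [0.7327, 1.1263, -0.0017]
J₁: ẑ×o_n = [-1.1263, 0.7327, 0.0000], ω = ẑ
J2: z=[0.9397, -0.3420, 0.0000] o=[0.1710, 0.4698, 0.3500] → [0.1203, 0.3305, 0.8089, 0.9397, -0.3420, 0.0000]
J3: z=[0.2010, 0.5523, -0.8090] o=[0.2014, 0.5535, 0.4147] → [0.2334, -0.3461, -0.1783, 0.2010, 0.5523, -0.8090]
J4: z=[0.2010, 0.5523, -0.8090] o=[0.5833, 0.9080, 0.0594] → [0.1429, -0.1086, -0.0387, 0.2010, 0.5523, -0.8090]
J5: z=[-0.7781, 0.5917, 0.2106] o=[0.8987, 1.2192, 0.3502] → [-0.1887, -0.3088, 0.1705, -0.7781, 0.5917, 0.2106]
q̇ = J⁺·V = [-0.9060, -0.9860, 0.8660, 0.4070, -0.4330]

-0.9060 -0.9860 0.8660 0.4070 -0.4330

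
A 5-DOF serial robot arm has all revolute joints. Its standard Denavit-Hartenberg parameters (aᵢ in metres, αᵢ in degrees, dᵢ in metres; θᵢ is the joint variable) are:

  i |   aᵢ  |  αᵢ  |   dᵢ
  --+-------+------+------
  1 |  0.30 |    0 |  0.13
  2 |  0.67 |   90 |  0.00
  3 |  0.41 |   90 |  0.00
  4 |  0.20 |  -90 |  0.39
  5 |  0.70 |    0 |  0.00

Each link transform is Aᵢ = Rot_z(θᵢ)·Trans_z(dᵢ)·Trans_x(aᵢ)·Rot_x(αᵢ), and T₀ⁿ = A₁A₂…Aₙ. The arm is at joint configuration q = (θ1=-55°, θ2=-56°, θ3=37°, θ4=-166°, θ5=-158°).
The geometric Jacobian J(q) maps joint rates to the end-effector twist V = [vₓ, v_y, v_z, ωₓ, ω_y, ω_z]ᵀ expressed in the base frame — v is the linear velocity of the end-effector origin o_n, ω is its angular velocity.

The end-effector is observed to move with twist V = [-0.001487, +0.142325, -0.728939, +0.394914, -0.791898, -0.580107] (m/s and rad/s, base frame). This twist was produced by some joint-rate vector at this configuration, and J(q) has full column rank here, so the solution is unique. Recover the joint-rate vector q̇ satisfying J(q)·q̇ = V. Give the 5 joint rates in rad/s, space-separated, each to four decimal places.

o_n = [-0.5522, -1.8293, 0.1181]
J₁: ẑ×o_n = [1.8293, -0.5522, 0.0000], ω = ẑ
J2: z=[0.0000, 0.0000, 1.0000] o=[0.1721, -0.2457, 0.1300] → [1.5836, -0.7242, 0.0000, 0.0000, 0.0000, 1.0000]
J3: z=[-0.9336, 0.3584, 0.0000] o=[-0.0680, -0.8712, 0.1300] → [-0.0043, -0.0111, 1.0679, -0.9336, 0.3584, 0.0000]
J4: z=[-0.2157, -0.5618, -0.7986] o=[-0.1854, -1.1769, 0.3767] → [-0.3757, 0.2371, -0.0654, -0.2157, -0.5618, -0.7986]
J5: z=[0.8366, -0.5281, 0.1456] o=[-0.1688, -1.2687, -0.0515] → [-0.0079, -0.1977, -0.6715, 0.8366, -0.5281, 0.1456]
q̇ = J⁺·V = [0.3100, -0.1310, -0.5700, 0.9660, 0.0850]

0.3100 -0.1310 -0.5700 0.9660 0.0850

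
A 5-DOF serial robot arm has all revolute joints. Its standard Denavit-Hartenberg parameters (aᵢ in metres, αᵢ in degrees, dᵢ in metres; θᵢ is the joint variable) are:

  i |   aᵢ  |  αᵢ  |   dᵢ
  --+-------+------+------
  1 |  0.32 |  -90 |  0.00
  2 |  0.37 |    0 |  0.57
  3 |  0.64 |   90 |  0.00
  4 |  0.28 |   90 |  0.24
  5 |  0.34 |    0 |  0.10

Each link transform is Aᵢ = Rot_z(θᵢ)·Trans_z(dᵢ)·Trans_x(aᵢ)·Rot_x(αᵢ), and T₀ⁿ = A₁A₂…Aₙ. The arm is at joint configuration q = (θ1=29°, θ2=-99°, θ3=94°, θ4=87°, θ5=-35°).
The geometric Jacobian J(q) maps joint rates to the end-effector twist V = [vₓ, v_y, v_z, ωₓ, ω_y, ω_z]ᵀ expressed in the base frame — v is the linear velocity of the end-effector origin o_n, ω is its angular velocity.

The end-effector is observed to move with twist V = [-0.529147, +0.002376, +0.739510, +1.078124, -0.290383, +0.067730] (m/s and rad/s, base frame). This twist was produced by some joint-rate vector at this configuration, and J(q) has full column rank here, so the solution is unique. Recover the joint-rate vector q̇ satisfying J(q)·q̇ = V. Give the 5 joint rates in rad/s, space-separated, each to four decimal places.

0.1160 -0.8290 0.0940 -0.1180 0.7960

o_n = [0.3517, 1.4784, 0.4773]
J₁: ẑ×o_n = [-1.4784, 0.3517, 0.0000], ω = ẑ
J2: z=[-0.4848, 0.8746, 0.0000] o=[0.2799, 0.1551, 0.0000] → [0.4174, 0.2314, -0.7044, -0.4848, 0.8746, 0.0000]
J3: z=[-0.4848, 0.8746, 0.0000] o=[-0.0471, 0.6256, 0.3654] → [0.0978, 0.0542, -0.7622, -0.4848, 0.8746, 0.0000]
J4: z=[-0.0762, -0.0423, 0.9962] o=[0.5105, 0.9347, 0.4212] → [-0.5440, -0.1539, -0.0482, -0.0762, -0.0423, 0.9962]
J5: z=[0.8955, 0.4365, 0.0870] o=[0.3695, 1.1762, 0.6616] → [-0.1068, 0.1635, 0.2783, 0.8955, 0.4365, 0.0870]
q̇ = J⁺·V = [0.1160, -0.8290, 0.0940, -0.1180, 0.7960]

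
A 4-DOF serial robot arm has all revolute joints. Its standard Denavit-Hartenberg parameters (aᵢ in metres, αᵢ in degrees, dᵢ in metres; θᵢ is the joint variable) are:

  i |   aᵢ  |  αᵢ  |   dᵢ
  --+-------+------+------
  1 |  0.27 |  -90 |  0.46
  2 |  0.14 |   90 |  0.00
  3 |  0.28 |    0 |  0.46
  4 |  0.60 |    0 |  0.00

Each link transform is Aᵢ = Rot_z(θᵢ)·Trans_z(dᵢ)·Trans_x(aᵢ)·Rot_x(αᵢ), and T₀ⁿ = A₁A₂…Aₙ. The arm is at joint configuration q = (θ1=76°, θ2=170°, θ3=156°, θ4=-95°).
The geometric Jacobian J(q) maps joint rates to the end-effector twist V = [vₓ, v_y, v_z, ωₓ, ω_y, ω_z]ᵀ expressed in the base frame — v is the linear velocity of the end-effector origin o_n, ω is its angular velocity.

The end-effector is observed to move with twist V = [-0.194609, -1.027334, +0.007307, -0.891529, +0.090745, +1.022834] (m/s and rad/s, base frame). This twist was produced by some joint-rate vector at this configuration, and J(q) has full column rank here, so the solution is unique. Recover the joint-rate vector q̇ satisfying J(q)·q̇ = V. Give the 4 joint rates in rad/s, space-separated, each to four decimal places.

o_n = [-0.5768, 0.3267, -0.0234]
J₁: ẑ×o_n = [-0.3267, -0.5768, 0.0000], ω = ẑ
J2: z=[-0.9703, 0.2419, 0.0000] o=[0.0653, 0.2620, 0.4600] → [-0.1169, -0.4691, 0.0926, -0.9703, 0.2419, 0.0000]
J3: z=[0.0420, 0.1685, -0.9848] o=[0.0320, 0.1282, 0.4357] → [0.1181, 0.6188, 0.1109, 0.0420, 0.1685, -0.9848]
J4: z=[0.0420, 0.1685, -0.9848] o=[0.0017, 0.4777, 0.0271] → [-0.1572, 0.5718, 0.0911, 0.0420, 0.1685, -0.9848]
q̇ = J⁺·V = [0.2990, 0.8870, -0.3950, -0.3400]

0.2990 0.8870 -0.3950 -0.3400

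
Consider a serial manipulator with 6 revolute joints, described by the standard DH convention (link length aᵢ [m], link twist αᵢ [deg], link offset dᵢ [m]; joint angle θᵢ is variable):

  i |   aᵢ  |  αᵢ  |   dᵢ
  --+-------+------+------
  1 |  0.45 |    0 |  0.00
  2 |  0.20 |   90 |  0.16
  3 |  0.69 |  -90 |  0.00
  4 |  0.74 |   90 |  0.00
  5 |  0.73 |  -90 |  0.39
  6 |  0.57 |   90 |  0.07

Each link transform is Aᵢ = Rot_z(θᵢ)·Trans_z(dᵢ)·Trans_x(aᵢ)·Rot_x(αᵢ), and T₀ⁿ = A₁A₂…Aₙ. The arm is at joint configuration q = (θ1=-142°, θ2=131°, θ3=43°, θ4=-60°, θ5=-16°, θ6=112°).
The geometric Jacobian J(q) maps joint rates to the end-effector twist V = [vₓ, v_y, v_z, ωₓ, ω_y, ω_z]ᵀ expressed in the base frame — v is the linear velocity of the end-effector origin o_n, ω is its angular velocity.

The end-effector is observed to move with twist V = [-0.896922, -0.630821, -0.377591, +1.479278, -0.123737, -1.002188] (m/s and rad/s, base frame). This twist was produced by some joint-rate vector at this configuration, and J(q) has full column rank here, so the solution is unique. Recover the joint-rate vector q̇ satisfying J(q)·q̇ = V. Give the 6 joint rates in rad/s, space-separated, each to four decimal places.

o_n = [0.7299, -1.5252, 1.0857]
J₁: ẑ×o_n = [1.5252, 0.7299, -0.0000], ω = ẑ
J2: z=[0.0000, 0.0000, 1.0000] o=[-0.3546, -0.2770, 0.0000] → [1.2481, 1.0845, -0.0000, 0.0000, 0.0000, 1.0000]
J3: z=[-0.1908, -0.9816, 0.0000] o=[-0.1583, -0.3152, 0.1600] → [-0.9087, 0.1766, 1.1028, -0.1908, -0.9816, 0.0000]
J4: z=[-0.6695, 0.1301, 0.7314] o=[0.3371, -0.4115, 0.6306] → [0.8737, 0.5920, 0.6945, -0.6695, 0.1301, 0.7314]
J5: z=[-0.7171, -0.3700, -0.5906] o=[0.4804, -1.0922, 0.8829] → [-0.3307, -0.0019, 0.4028, -0.7171, -0.3700, -0.5906]
J6: z=[-0.5901, -0.1285, 0.7970] o=[0.4714, -1.9082, 0.7447] → [-0.3491, 0.4073, -0.1928, -0.5901, -0.1285, 0.7970]
q̇ = J⁺·V = [-0.6790, 0.6310, 0.3390, -0.9420, -0.6210, -0.7930]

-0.6790 0.6310 0.3390 -0.9420 -0.6210 -0.7930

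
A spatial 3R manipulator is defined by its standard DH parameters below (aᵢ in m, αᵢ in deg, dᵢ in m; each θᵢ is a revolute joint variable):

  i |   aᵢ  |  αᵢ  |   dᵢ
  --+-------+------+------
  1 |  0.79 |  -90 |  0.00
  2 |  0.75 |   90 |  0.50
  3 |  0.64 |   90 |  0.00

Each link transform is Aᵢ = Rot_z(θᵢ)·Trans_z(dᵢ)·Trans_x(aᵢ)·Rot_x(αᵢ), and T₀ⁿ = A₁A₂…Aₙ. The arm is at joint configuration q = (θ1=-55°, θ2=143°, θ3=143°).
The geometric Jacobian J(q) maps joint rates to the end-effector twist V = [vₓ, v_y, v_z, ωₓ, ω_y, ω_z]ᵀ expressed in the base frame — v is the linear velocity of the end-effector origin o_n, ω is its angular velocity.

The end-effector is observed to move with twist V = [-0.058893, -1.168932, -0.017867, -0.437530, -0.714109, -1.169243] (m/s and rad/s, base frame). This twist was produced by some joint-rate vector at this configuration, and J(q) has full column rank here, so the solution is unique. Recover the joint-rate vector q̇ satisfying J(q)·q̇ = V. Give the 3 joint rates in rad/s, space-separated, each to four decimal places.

-0.7260 -0.7680 0.5550

o_n = [1.0688, 0.0168, -0.1438]
J₁: ẑ×o_n = [-0.0168, 1.0688, 0.0000], ω = ẑ
J2: z=[0.8192, 0.5736, 0.0000] o=[0.4531, -0.6471, 0.0000] → [-0.0825, 0.1178, 0.1908, 0.8192, 0.5736, 0.0000]
J3: z=[0.3452, -0.4930, -0.7986] o=[0.5191, 0.1303, -0.4514] → [-0.2423, -0.5451, 0.2318, 0.3452, -0.4930, -0.7986]
q̇ = J⁺·V = [-0.7260, -0.7680, 0.5550]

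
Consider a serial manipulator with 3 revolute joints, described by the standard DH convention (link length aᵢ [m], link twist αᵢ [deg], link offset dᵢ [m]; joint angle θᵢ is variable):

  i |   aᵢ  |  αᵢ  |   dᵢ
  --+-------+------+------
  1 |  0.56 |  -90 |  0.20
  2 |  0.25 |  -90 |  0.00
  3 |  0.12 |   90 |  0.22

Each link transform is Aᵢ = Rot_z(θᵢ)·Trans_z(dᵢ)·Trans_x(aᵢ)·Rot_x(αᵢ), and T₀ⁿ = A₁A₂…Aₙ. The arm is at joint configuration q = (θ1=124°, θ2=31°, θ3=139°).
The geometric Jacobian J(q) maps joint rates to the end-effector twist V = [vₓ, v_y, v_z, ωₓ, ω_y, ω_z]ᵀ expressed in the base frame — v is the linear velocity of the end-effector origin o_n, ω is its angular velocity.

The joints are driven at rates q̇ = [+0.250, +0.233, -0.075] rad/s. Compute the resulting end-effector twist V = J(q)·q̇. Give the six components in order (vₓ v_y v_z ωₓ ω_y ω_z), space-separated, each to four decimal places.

-0.0938 -0.1095 -0.0085 -0.2148 -0.0983 0.3143

o_n = [-0.2609, 0.5276, -0.0707]
J₁: ẑ×o_n = [-0.5276, -0.2609, 0.0000], ω = ẑ
J2: z=[-0.8290, -0.5592, 0.0000] o=[-0.3131, 0.4643, 0.2000] → [0.1514, -0.2244, -0.0234, -0.8290, -0.5592, 0.0000]
J3: z=[0.2880, -0.4270, -0.8572] o=[-0.4330, 0.6419, 0.0712] → [-0.0373, -0.1066, 0.0405, 0.2880, -0.4270, -0.8572]
V = J·q̇ = [-0.0938, -0.1095, -0.0085, -0.2148, -0.0983, 0.3143]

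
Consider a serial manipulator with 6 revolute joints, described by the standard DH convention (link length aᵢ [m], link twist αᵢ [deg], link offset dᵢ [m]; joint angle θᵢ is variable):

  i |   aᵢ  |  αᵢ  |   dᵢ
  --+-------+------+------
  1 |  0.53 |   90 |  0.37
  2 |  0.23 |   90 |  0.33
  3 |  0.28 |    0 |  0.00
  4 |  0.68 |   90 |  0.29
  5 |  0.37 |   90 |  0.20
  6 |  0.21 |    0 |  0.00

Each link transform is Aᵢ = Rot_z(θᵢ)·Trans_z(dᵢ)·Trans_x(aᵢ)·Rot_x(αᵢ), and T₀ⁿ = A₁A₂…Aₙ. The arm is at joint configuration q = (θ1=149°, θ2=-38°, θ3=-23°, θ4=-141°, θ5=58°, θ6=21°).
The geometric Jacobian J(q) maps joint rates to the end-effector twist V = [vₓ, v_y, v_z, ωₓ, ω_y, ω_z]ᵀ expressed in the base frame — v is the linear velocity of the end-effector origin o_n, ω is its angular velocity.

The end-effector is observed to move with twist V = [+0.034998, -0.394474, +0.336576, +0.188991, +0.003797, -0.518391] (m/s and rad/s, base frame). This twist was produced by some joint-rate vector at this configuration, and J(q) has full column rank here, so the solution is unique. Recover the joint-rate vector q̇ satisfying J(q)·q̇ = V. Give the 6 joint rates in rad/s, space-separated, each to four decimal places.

o_n = [0.4209, -0.0020, 0.0896]
J₁: ẑ×o_n = [0.0020, 0.4209, -0.0000], ω = ẑ
J2: z=[0.5150, 0.8572, 0.0000] o=[-0.4543, 0.2730, 0.3700] → [-0.2404, 0.1444, -0.8918, 0.5150, 0.8572, 0.0000]
J3: z=[0.5277, -0.3171, -0.7880] o=[-0.4397, 0.6492, 0.2284] → [-0.4691, -0.6049, -0.0708, 0.5277, -0.3171, -0.7880]
J4: z=[0.5277, -0.3171, -0.7880] o=[-0.6701, 0.6600, 0.0697] → [-0.5280, -0.8702, -0.0034, 0.5277, -0.3171, -0.7880]
J5: z=[0.6813, 0.7121, 0.1697] o=[-0.1721, 0.1421, 0.2436] → [-0.0852, 0.2056, -0.5205, 0.6813, 0.7121, 0.1697]
J6: z=[0.1506, -0.3632, 0.9195] o=[0.2292, 0.0622, 0.1463] → [0.0797, 0.1848, 0.0600, 0.1506, -0.3632, 0.9195]
q̇ = J⁺·V = [-0.3710, -0.9150, -0.7620, 0.8230, 0.9860, -0.2900]

-0.3710 -0.9150 -0.7620 0.8230 0.9860 -0.2900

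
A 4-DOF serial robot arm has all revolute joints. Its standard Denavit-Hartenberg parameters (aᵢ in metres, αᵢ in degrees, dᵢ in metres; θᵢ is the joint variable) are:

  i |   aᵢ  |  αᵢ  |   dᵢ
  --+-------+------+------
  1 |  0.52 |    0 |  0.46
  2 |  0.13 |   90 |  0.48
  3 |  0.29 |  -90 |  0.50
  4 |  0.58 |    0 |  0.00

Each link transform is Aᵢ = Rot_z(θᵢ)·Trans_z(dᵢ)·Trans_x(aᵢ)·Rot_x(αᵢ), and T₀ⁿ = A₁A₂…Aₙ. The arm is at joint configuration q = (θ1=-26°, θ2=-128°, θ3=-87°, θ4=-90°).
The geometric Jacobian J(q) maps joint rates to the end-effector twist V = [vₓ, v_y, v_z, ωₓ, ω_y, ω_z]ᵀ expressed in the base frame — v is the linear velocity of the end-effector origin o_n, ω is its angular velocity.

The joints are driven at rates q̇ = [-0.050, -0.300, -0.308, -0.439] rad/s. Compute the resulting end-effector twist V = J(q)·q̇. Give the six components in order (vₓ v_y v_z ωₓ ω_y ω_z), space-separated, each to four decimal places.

o_n = [-0.1366, 0.6791, 0.6504]
J₁: ẑ×o_n = [-0.6791, -0.1366, 0.0000], ω = ẑ
J2: z=[0.0000, 0.0000, 1.0000] o=[0.4674, -0.2280, 0.4600] → [-0.9071, -0.6039, 0.0000, 0.0000, 0.0000, 1.0000]
J3: z=[-0.4384, 0.8988, 0.0000] o=[0.3505, -0.2849, 0.9400] → [-0.2603, -0.1270, 0.0152, -0.4384, 0.8988, 0.0000]
J4: z=[-0.8976, -0.4378, 0.0523] o=[0.1177, 0.1578, 0.6504] → [-0.0273, -0.0133, -0.5792, -0.8976, -0.4378, 0.0523]
V = J·q̇ = [0.3982, 0.2329, 0.2496, 0.5290, -0.0846, -0.3730]

0.3982 0.2329 0.2496 0.5290 -0.0846 -0.3730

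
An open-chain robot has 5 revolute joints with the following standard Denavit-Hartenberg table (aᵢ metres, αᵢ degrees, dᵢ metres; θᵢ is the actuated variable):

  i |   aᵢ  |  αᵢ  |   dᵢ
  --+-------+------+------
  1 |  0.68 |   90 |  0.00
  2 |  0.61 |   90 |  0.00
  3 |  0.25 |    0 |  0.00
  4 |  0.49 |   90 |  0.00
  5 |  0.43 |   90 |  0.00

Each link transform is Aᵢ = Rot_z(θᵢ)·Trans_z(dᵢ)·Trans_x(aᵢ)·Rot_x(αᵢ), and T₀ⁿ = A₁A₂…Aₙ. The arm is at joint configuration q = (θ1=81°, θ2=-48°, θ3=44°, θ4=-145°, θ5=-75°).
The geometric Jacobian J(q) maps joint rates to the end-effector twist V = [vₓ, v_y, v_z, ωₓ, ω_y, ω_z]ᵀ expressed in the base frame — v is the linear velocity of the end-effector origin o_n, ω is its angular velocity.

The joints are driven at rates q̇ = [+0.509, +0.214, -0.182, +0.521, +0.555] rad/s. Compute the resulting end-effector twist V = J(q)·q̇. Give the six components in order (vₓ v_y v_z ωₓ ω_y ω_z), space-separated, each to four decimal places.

-1.0316 0.0779 -0.0181 0.2195 -0.6589 0.6870

o_n = [-0.1861, 1.4878, -0.2238]
J₁: ẑ×o_n = [-1.4878, -0.1861, 0.0000], ω = ẑ
J2: z=[0.9877, -0.1564, 0.0000] o=[0.1064, 0.6716, 0.0000] → [0.0350, 0.2210, 0.7604, 0.9877, -0.1564, 0.0000]
J3: z=[-0.1163, -0.7340, -0.6691] o=[0.1702, 1.0748, -0.4533] → [0.1079, 0.2651, -0.3096, -0.1163, -0.7340, -0.6691]
J4: z=[-0.1163, -0.7340, -0.6691] o=[0.3606, 1.1665, -0.5870] → [-0.0515, 0.4080, -0.4386, -0.1163, -0.7340, -0.6691]
J5: z=[0.0857, -0.6786, 0.7295] o=[-0.1243, 1.1799, -0.5175] → [-0.4239, -0.0703, -0.0156, 0.0857, -0.6786, 0.7295]
V = J·q̇ = [-1.0316, 0.0779, -0.0181, 0.2195, -0.6589, 0.6870]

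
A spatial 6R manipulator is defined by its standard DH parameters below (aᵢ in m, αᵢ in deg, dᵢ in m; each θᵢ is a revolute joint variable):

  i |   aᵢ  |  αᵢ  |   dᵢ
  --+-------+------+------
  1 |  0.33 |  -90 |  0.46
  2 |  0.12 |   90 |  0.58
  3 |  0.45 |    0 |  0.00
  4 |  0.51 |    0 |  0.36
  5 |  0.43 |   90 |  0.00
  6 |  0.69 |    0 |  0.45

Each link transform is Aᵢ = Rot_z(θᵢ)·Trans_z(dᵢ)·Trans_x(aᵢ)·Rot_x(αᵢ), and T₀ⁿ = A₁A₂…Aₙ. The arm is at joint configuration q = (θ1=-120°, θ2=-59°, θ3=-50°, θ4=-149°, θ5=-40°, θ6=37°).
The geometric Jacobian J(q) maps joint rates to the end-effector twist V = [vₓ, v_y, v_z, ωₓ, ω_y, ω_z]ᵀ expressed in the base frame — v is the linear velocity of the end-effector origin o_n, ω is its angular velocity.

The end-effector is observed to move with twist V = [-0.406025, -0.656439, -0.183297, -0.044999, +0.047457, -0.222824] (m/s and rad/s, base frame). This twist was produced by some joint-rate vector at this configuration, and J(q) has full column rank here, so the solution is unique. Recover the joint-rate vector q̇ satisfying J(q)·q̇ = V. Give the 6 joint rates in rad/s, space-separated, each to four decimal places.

o_n = [1.4934, -0.3614, 0.6943]
J₁: ẑ×o_n = [0.3614, 1.4934, -0.0000], ω = ẑ
J2: z=[0.8660, -0.5000, 0.0000] o=[-0.1650, -0.2858, 0.4600] → [-0.1171, -0.2029, 0.7637, 0.8660, -0.5000, 0.0000]
J3: z=[0.4286, 0.7423, 0.5150] o=[0.3064, -0.6293, 0.5629] → [-0.0404, 0.5550, -0.7663, 0.4286, 0.7423, 0.5150]
J4: z=[0.4286, 0.7423, 0.5150] o=[-0.0666, -0.5860, 0.8108] → [-0.2022, 0.8534, -1.0618, 0.4286, 0.7423, 0.5150]
J5: z=[0.4286, 0.7423, 0.5150] o=[0.3556, -0.1867, 0.5829] → [0.1727, 0.5382, -0.9195, 0.4286, 0.7423, 0.5150]
J6: z=[0.2253, -0.6398, 0.7347] o=[0.7319, -0.2722, 0.3930] → [-0.1272, 0.4916, 0.4671, 0.2253, -0.6398, 0.7347]
q̇ = J⁺·V = [-0.7860, -0.3470, 0.6850, -0.0020, -0.3770, 0.5520]

-0.7860 -0.3470 0.6850 -0.0020 -0.3770 0.5520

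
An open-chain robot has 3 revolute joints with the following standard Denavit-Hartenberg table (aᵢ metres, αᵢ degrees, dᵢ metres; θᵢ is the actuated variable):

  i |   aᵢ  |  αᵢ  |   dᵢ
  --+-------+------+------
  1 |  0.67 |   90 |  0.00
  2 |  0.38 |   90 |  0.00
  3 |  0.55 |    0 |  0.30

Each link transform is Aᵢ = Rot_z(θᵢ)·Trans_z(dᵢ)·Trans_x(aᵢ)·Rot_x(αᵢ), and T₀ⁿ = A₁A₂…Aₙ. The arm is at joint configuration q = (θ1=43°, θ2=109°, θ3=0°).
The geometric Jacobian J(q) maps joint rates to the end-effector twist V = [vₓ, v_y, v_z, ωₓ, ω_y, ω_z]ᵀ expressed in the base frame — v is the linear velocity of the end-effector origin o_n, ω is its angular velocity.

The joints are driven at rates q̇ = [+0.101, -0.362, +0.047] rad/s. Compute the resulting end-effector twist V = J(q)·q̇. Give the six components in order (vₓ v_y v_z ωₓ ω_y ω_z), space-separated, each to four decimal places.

o_n = [0.4760, 0.4439, 0.9770]
J₁: ẑ×o_n = [-0.4439, 0.4760, 0.0000], ω = ẑ
J2: z=[0.6820, -0.7314, 0.0000] o=[0.4900, 0.4569, 0.0000] → [-0.7145, -0.6663, -0.0191, 0.6820, -0.7314, 0.0000]
J3: z=[0.6915, 0.6448, 0.3256] o=[0.3995, 0.3726, 0.3593] → [0.3751, -0.4022, 0.0000, 0.6915, 0.6448, 0.3256]
V = J·q̇ = [0.2315, 0.2704, 0.0069, -0.2144, 0.2951, 0.1163]

0.2315 0.2704 0.0069 -0.2144 0.2951 0.1163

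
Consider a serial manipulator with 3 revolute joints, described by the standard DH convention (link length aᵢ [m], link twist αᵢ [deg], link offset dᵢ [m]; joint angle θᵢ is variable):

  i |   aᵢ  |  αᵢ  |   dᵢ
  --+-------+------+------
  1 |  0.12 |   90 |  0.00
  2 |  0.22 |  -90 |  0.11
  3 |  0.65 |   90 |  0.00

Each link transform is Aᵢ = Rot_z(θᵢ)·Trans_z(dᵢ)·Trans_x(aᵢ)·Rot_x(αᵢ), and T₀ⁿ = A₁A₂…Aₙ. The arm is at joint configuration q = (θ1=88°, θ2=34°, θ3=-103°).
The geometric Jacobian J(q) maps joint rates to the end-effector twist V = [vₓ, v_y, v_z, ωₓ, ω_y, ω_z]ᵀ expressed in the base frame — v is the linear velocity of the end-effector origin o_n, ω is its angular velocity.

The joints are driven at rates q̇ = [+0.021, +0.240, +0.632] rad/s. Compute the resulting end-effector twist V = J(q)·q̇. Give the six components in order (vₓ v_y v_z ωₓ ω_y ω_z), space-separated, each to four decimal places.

0.1003 0.3343 0.2385 0.2275 -0.3616 0.5450

o_n = [0.7492, 0.1551, 0.0413]
J₁: ẑ×o_n = [-0.1551, 0.7492, 0.0000], ω = ẑ
J2: z=[0.9994, -0.0349, 0.0000] o=[0.0042, 0.1199, 0.0000] → [-0.0014, -0.0412, 0.0612, 0.9994, -0.0349, 0.0000]
J3: z=[-0.0195, -0.5589, 0.8290] o=[0.1205, 0.2984, 0.1230] → [0.1645, 0.5196, 0.3542, -0.0195, -0.5589, 0.8290]
V = J·q̇ = [0.1003, 0.3343, 0.2385, 0.2275, -0.3616, 0.5450]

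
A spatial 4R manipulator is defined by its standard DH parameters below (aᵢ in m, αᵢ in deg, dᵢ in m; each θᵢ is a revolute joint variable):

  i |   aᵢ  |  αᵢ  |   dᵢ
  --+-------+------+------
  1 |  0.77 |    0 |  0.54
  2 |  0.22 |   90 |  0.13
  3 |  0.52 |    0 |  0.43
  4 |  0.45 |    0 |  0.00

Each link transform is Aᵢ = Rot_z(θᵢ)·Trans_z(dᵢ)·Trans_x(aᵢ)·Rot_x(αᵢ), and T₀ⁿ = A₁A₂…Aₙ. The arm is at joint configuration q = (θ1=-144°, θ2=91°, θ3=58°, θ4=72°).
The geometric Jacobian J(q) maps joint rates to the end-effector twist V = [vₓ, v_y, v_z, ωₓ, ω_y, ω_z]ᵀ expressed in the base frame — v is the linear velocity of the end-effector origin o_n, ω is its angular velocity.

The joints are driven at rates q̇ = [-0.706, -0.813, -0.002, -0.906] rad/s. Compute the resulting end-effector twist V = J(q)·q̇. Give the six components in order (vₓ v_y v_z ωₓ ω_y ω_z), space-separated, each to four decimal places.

-0.7740 0.5222 0.2621 0.7252 0.5464 -1.5190

o_n = [-0.8422, -0.8761, 1.4557]
J₁: ẑ×o_n = [0.8761, -0.8422, 0.0000], ω = ẑ
J2: z=[0.0000, 0.0000, 1.0000] o=[-0.6229, -0.4526, 0.5400] → [0.4235, -0.2193, 0.0000, 0.0000, 0.0000, 1.0000]
J3: z=[-0.7986, -0.6018, 0.0000] o=[-0.4905, -0.6283, 0.6700] → [-0.4728, 0.6275, -0.0137, -0.7986, -0.6018, 0.0000]
J4: z=[-0.7986, -0.6018, 0.0000] o=[-0.6681, -1.1071, 1.1110] → [-0.2075, 0.2753, -0.2893, -0.7986, -0.6018, 0.0000]
V = J·q̇ = [-0.7740, 0.5222, 0.2621, 0.7252, 0.5464, -1.5190]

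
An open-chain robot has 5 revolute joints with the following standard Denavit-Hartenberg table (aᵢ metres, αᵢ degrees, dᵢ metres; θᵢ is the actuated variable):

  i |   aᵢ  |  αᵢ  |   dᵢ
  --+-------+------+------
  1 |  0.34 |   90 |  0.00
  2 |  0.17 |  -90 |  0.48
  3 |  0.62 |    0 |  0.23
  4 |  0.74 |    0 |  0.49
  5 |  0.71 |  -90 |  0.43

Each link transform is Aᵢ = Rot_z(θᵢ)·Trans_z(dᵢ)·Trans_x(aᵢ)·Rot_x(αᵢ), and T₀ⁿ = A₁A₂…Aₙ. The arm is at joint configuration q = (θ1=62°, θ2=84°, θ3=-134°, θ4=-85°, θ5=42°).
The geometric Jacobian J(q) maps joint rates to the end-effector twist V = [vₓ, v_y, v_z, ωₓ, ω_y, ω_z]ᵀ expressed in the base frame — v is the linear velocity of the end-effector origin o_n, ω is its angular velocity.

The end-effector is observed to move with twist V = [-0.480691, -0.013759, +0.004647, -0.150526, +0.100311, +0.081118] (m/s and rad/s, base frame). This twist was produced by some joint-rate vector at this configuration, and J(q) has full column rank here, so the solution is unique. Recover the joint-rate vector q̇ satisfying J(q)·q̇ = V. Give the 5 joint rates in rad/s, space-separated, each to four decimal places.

o_n = [-0.0139, -1.0857, -1.4161]
J₁: ẑ×o_n = [1.0857, -0.0139, 0.0000], ω = ẑ
J2: z=[0.8829, -0.4695, 0.0000] o=[0.1596, 0.3002, 0.0000] → [0.6648, 1.2504, -1.3052, 0.8829, -0.4695, 0.0000]
J3: z=[-0.4669, -0.8781, 0.1045] o=[0.5918, 0.0905, 0.1691] → [1.5149, -0.8034, 0.0174, -0.4669, -0.8781, 0.1045]
J4: z=[-0.4669, -0.8781, 0.1045] o=[0.8570, -0.3605, -0.2352] → [1.1128, -0.6424, -0.4262, -0.4669, -0.8781, 0.1045]
J5: z=[-0.4669, -0.8781, 0.1045] o=[0.1889, -0.6253, -0.7559] → [0.6279, -0.3294, 0.0370, -0.4669, -0.8781, 0.1045]
q̇ = J⁺·V = [0.0830, -0.1800, -0.7850, 0.5290, 0.2380]

0.0830 -0.1800 -0.7850 0.5290 0.2380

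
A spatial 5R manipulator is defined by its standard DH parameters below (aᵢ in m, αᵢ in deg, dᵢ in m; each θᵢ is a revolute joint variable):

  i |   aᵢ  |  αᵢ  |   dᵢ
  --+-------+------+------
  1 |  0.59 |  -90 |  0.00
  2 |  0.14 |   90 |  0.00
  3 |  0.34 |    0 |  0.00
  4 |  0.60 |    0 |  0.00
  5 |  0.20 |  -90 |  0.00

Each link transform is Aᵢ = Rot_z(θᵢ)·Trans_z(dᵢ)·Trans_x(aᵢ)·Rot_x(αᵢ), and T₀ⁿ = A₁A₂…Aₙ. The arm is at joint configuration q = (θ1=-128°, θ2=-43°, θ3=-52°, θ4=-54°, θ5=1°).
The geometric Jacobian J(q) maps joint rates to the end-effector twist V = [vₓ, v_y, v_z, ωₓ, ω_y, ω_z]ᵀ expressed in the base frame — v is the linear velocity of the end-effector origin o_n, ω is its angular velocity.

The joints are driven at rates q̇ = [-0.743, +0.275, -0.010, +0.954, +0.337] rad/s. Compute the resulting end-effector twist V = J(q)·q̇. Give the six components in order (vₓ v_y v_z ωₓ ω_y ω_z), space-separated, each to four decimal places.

o_n = [-1.2406, 0.0979, 0.0901]
J₁: ẑ×o_n = [-0.0979, -1.2406, 0.0000], ω = ẑ
J2: z=[0.7880, -0.6157, 0.0000] o=[-0.3632, -0.4649, 0.0000] → [-0.0555, -0.0710, -0.0967, 0.7880, -0.6157, 0.0000]
J3: z=[0.4199, 0.5374, 0.7314] o=[-0.4263, -0.5456, 0.0955] → [-0.4735, -0.5933, 0.7078, 0.4199, 0.5374, 0.7314]
J4: z=[0.4199, 0.5374, 0.7314] o=[-0.7317, -0.5013, 0.2382] → [-0.5178, -0.3100, 0.5251, 0.4199, 0.5374, 0.7314]
J5: z=[0.4199, 0.5374, 0.7314] o=[-1.1117, -0.0509, 0.1254] → [-0.1278, -0.0795, 0.1318, 0.4199, 0.5374, 0.7314]
V = J·q̇ = [-0.4748, 0.5856, 0.5117, 0.7546, 0.5191, 0.1939]

-0.4748 0.5856 0.5117 0.7546 0.5191 0.1939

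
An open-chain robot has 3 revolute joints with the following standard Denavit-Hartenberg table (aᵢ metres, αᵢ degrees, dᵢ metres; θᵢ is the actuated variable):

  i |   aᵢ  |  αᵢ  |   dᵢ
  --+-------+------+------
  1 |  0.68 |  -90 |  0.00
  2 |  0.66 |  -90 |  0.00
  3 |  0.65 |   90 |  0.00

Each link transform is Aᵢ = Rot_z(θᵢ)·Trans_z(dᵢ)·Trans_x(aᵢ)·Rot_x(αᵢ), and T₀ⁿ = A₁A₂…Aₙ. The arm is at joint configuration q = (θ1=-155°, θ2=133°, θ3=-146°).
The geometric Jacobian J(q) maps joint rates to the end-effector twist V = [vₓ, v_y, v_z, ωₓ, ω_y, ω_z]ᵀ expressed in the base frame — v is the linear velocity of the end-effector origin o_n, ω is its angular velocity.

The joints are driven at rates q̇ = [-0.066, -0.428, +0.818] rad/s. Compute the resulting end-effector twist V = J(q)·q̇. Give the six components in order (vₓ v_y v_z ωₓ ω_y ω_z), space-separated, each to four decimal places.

o_n = [-0.3878, -0.5819, -0.0886]
J₁: ẑ×o_n = [0.5819, -0.3878, 0.0000], ω = ẑ
J2: z=[0.4226, -0.9063, 0.0000] o=[-0.6163, -0.2874, 0.0000] → [0.0803, 0.0374, 0.0826, 0.4226, -0.9063, 0.0000]
J3: z=[0.6628, 0.3091, 0.6820] o=[-0.2083, -0.0972, -0.4827] → [0.4524, -0.3836, -0.2658, 0.6628, 0.3091, 0.6820]
V = J·q̇ = [0.2973, -0.3042, -0.2528, 0.3613, 0.6407, 0.4919]

0.2973 -0.3042 -0.2528 0.3613 0.6407 0.4919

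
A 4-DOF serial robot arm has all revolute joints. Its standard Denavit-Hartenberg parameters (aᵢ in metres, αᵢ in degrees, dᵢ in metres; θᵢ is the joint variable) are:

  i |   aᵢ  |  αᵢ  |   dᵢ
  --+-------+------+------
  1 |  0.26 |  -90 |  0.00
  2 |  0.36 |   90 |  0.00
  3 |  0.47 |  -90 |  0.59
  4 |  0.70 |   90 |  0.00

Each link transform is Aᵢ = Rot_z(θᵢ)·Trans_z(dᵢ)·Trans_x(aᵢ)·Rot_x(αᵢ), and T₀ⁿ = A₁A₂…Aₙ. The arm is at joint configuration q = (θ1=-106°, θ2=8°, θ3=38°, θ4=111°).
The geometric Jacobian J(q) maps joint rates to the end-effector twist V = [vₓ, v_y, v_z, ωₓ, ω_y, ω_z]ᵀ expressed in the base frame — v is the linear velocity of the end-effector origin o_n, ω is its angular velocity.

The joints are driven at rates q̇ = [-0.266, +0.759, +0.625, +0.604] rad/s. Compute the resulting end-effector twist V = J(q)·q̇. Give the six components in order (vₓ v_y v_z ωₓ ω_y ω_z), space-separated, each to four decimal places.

-0.2081 0.5159 -0.1886 1.2646 -0.0700 0.4047

o_n = [-0.0849, -0.7857, -0.1370]
J₁: ẑ×o_n = [0.7857, -0.0849, 0.0000], ω = ẑ
J2: z=[0.9613, -0.2756, 0.0000] o=[-0.0717, -0.2499, 0.0000] → [0.0378, 0.1317, -0.5187, 0.9613, -0.2756, 0.0000]
J3: z=[-0.0384, -0.1338, 0.9903] o=[-0.1699, -0.5926, -0.0501] → [0.2028, 0.0808, 0.0188, -0.0384, -0.1338, 0.9903]
J4: z=[0.9255, 0.3688, 0.0857] o=[-0.0155, -1.1039, 0.4826] → [-0.2558, 0.5675, 0.3201, 0.9255, 0.3688, 0.0857]
V = J·q̇ = [-0.2081, 0.5159, -0.1886, 1.2646, -0.0700, 0.4047]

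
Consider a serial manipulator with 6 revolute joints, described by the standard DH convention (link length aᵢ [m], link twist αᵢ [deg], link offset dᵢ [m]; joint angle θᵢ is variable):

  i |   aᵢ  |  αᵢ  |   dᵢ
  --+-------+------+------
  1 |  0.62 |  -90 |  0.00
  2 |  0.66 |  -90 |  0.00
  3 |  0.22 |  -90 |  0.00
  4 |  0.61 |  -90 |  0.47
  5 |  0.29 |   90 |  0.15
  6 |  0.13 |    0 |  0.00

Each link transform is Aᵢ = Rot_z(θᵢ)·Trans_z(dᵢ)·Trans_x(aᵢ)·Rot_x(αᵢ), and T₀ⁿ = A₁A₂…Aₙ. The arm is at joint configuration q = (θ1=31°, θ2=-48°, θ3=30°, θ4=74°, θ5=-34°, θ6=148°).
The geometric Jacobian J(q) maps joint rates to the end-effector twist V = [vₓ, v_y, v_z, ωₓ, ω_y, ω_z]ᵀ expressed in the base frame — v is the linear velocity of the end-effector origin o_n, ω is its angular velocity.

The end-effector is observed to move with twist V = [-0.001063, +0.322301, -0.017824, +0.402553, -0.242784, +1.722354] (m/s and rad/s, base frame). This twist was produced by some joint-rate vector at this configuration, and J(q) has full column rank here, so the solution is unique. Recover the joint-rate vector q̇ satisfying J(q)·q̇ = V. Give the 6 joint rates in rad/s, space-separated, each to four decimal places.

o_n = [0.6627, -0.3059, 0.9479]
J₁: ẑ×o_n = [0.3059, 0.6627, -0.0000], ω = ẑ
J2: z=[-0.5150, 0.8572, 0.0000] o=[0.5314, 0.3193, 0.0000] → [0.8125, 0.4882, 0.2095, -0.5150, 0.8572, 0.0000]
J3: z=[0.6370, 0.3827, -0.6691] o=[0.9100, 0.5468, 0.4905] → [-0.3955, -0.1259, -0.4485, 0.6370, 0.3827, -0.6691]
J4: z=[0.1593, -0.9146, -0.3716] o=[1.0759, 0.5181, 0.6321] → [-0.5950, 0.1033, -0.5092, 0.1593, -0.9146, -0.3716]
J5: z=[-0.9006, 0.0196, -0.4342] o=[0.9041, -0.1580, 0.9580] → [-0.0644, 0.0957, 0.1379, -0.9006, 0.0196, -0.4342]
J6: z=[0.3582, -0.5325, -0.7669] o=[0.6976, -0.4005, 1.0299] → [0.1163, 0.0561, 0.0153, 0.3582, -0.5325, -0.7669]
q̇ = J⁺·V = [0.9770, -0.5580, -0.2440, -0.1250, -0.4900, -0.4210]

0.9770 -0.5580 -0.2440 -0.1250 -0.4900 -0.4210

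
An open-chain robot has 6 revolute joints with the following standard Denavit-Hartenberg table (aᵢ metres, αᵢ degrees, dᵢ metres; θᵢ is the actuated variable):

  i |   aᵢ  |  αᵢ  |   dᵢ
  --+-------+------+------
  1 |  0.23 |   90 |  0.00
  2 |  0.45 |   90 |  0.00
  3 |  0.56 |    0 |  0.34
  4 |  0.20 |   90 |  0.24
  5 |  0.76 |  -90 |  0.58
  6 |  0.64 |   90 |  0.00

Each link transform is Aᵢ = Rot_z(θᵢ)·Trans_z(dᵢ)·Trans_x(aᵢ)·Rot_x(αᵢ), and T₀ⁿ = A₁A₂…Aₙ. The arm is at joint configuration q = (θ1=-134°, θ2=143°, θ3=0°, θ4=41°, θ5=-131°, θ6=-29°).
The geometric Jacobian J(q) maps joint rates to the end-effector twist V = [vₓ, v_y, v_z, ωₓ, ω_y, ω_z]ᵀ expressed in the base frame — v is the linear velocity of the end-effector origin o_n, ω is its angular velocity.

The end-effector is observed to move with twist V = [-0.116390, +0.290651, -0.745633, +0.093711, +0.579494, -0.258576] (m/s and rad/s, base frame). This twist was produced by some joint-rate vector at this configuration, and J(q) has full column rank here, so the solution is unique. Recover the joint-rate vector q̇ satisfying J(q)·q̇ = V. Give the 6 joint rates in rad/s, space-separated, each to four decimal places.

-0.4440 0.4680 0.5080 -0.4000 0.4260 0.3810

o_n = [1.4173, -0.1284, 0.3247]
J₁: ẑ×o_n = [0.1284, 1.4173, -0.0000], ω = ẑ
J2: z=[-0.7193, 0.6947, 0.0000] o=[-0.1598, -0.1654, 0.0000] → [0.2255, 0.2335, -1.1221, -0.7193, 0.6947, 0.0000]
J3: z=[-0.4181, -0.4329, 0.7986] o=[0.0899, 0.0931, 0.2708] → [0.1536, 1.0826, 0.6673, -0.4181, -0.4329, 0.7986]
J4: z=[-0.4181, -0.4329, 0.7986] o=[0.2584, 0.2676, 0.8794] → [0.5564, 0.6936, 0.6673, -0.4181, -0.4329, 0.7986]
J5: z=[0.9069, -0.1474, 0.3948] o=[0.1474, 0.3416, 1.1619] → [0.3089, 1.2606, -0.2391, 0.9069, -0.1474, 0.3948]
J6: z=[0.2341, 0.9552, -0.1812] o=[0.9397, 0.0610, 0.7063] → [-0.3989, 0.0028, -0.5005, 0.2341, 0.9552, -0.1812]
q̇ = J⁺·V = [-0.4440, 0.4680, 0.5080, -0.4000, 0.4260, 0.3810]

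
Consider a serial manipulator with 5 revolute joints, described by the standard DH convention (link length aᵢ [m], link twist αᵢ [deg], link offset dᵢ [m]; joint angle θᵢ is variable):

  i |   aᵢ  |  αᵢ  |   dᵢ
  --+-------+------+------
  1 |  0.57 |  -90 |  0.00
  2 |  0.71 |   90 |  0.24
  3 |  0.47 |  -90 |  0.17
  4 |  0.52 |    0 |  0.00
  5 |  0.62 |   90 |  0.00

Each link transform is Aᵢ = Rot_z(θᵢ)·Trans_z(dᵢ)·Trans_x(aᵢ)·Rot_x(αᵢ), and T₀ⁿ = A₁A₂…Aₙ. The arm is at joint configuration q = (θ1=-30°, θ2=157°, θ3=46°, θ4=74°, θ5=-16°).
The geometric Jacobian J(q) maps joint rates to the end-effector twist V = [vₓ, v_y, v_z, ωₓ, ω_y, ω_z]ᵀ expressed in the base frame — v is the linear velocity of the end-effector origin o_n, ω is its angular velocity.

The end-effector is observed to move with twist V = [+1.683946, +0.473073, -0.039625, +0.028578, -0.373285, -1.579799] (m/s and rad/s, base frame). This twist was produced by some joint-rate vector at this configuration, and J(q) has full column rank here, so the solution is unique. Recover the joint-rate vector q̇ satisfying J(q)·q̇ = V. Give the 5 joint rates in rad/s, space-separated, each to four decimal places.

-0.7320 -0.1770 0.8630 0.3660 -0.5560

o_n = [-0.4247, 1.3047, 0.2546]
J₁: ẑ×o_n = [-1.3047, -0.4247, 0.0000], ω = ẑ
J2: z=[0.5000, 0.8660, 0.0000] o=[0.4936, -0.2850, 0.0000] → [0.2205, -0.1273, 1.5902, 0.5000, 0.8660, 0.0000]
J3: z=[0.3384, -0.1954, -0.9205] o=[0.0476, 0.2496, -0.2774] → [0.8673, 0.2548, 0.2647, 0.3384, -0.1954, -0.9205]
J4: z=[0.9208, 0.2705, 0.2811] o=[0.0139, 0.6595, -0.5615] → [0.0394, -0.8747, 0.7128, 0.9208, 0.2705, 0.2811]
J5: z=[0.9208, 0.2705, 0.2811] o=[-0.1830, 0.8922, -0.1403] → [-0.0091, -0.4315, 0.4451, 0.9208, 0.2705, 0.2811]
q̇ = J⁺·V = [-0.7320, -0.1770, 0.8630, 0.3660, -0.5560]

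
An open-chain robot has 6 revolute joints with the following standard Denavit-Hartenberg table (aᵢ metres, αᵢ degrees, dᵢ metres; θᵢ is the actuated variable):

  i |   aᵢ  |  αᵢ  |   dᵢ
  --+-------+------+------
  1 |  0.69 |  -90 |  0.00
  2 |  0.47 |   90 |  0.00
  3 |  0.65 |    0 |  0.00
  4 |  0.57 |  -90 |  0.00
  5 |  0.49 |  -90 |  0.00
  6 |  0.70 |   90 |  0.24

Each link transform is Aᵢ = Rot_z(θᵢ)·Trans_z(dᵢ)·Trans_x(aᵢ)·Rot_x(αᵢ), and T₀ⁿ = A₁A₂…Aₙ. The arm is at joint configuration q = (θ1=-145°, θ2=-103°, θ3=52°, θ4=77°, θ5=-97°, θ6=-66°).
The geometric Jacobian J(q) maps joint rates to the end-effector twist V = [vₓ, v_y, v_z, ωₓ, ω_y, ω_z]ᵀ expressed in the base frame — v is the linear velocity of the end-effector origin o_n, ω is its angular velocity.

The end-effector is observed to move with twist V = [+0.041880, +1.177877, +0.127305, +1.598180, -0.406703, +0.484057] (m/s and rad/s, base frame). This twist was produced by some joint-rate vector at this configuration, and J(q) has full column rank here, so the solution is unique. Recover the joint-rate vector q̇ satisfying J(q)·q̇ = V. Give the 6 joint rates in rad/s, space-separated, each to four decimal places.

0.4520 0.5560 0.9800 0.0160 -0.6490 0.3700

o_n = [0.4390, -0.5038, -0.2536]
J₁: ẑ×o_n = [0.5038, 0.4390, -0.0000], ω = ẑ
J2: z=[0.5736, -0.8192, 0.0000] o=[-0.5652, -0.3958, 0.0000] → [0.2077, 0.1455, 0.7606, 0.5736, -0.8192, 0.0000]
J3: z=[0.7982, 0.5589, -0.2250] o=[-0.4786, -0.3351, 0.4580] → [-0.4356, 0.3615, -0.6475, 0.7982, 0.5589, -0.2250]
J4: z=[0.7982, 0.5589, -0.2250] o=[-0.1111, -0.7031, 0.8479] → [-0.5708, 0.7554, -0.1484, 0.7982, 0.5589, -0.2250]
J5: z=[-0.5042, 0.4152, -0.7572] o=[0.0769, -1.1122, 0.4984] → [0.1485, -0.6533, -0.4571, -0.5042, 0.4152, -0.7572]
J6: z=[0.4246, -0.6443, -0.6360] o=[0.4454, -0.7975, 0.4256] → [0.6244, 0.2924, 0.1206, 0.4246, -0.6443, -0.6360]
q̇ = J⁺·V = [0.4520, 0.5560, 0.9800, 0.0160, -0.6490, 0.3700]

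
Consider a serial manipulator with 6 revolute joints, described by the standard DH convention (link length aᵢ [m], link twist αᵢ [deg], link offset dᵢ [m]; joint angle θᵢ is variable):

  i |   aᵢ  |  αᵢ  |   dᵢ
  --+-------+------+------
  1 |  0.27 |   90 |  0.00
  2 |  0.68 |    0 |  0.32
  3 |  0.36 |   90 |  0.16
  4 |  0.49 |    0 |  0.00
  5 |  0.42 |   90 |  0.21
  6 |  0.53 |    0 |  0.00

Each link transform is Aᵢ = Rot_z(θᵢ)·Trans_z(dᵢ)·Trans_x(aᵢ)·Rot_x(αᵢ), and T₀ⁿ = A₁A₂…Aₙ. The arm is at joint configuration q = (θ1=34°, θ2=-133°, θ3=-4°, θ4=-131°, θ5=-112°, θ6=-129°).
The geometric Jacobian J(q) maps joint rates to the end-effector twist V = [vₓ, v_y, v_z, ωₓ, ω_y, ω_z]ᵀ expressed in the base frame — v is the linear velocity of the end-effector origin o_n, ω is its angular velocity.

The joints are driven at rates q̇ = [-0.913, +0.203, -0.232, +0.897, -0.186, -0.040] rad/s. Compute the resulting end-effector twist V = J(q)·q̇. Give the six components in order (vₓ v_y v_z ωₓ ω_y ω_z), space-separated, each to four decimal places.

o_n = [0.0586, -0.1863, -0.6445]
J₁: ẑ×o_n = [0.1863, 0.0586, -0.0000], ω = ẑ
J2: z=[0.5592, -0.8290, 0.0000] o=[0.2238, 0.1510, 0.0000] → [0.5343, 0.3604, -0.3255, 0.5592, -0.8290, 0.0000]
J3: z=[0.5592, -0.8290, 0.0000] o=[0.0183, -0.3736, -0.4973] → [0.1220, 0.0823, 0.1382, 0.5592, -0.8290, 0.0000]
J4: z=[-0.5654, -0.3814, 0.7314] o=[-0.1105, -0.6535, -0.7428] → [-0.3792, 0.1793, -0.1997, -0.5654, -0.3814, 0.7314]
J5: z=[-0.5654, -0.3814, 0.7314] o=[-0.1224, -0.2155, -0.5236] → [0.0248, 0.0640, 0.0525, -0.5654, -0.3814, 0.7314]
J6: z=[-0.2864, -0.7408, -0.6077] o=[0.0838, -0.5278, -0.2400] → [0.5072, -0.1006, -0.1164, -0.2864, -0.7408, -0.6077]
V = J·q̇ = [-0.4550, 0.1535, -0.2824, -0.4068, -0.2175, -0.3687]

-0.4550 0.1535 -0.2824 -0.4068 -0.2175 -0.3687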